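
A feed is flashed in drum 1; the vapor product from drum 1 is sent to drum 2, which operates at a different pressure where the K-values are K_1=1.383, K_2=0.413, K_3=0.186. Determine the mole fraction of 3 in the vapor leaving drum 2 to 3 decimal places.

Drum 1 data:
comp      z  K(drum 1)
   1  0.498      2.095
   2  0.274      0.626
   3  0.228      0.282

Drum 1:
Rachford–Rice: g(ψ₁) = Σ zᵢ(Kᵢ−1)/(1+ψ₁(Kᵢ−1)) = 0.
g(0) = ΣzᵢKᵢ − 1 = 0.279 and g(1) = 1 − Σzᵢ/Kᵢ = -0.484, so a root lies in (0, 1).
Newton iteration, ψ₁⁰ = 0.62:
  ψ₁ = 0.620: g = -0.1037, g' = -0.659 → ψ₁ = 0.463
  ψ₁ = 0.463: g = -0.0071, g' = -0.583 → ψ₁ = 0.450
Converged at ψ₁ = 0.450.
Drum-1 compositions:
  1: x = 0.334, y = 0.699
  2: x = 0.330, y = 0.206
  3: x = 0.337, y = 0.095
Drum-2 feed = drum-1 vapor: z₂ = (0.6987, 0.2063, 0.0950).
Drum 2:
Newton iteration, ψ₂⁰ = 0.5:
  ψ₂ = 0.500: g = -0.0772, g' = -0.394 → ψ₂ = 0.304
  ψ₂ = 0.304: g = -0.0104, g' = -0.299 → ψ₂ = 0.269
  ψ₂ = 0.269: g = -0.0002, g' = -0.288 → ψ₂ = 0.268
Converged at ψ₂ = 0.268.
  1: x = 0.634, y = 0.876
  2: x = 0.245, y = 0.101
  3: x = 0.122, y = 0.023

y_3 (drum 2) = 0.023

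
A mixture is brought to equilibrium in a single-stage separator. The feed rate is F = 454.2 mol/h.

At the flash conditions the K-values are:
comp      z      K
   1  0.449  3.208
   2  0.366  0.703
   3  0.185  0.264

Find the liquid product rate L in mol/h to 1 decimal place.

Rachford–Rice: g(ψ) = Σ zᵢ(Kᵢ−1)/(1+ψ(Kᵢ−1)) = 0.
g(0) = ΣzᵢKᵢ − 1 = 0.747 and g(1) = 1 − Σzᵢ/Kᵢ = -0.361, so a root lies in (0, 1).
Iterate (Newton) starting at ψ = 0.5:
  ψ = 0.500: g = 0.1281, g' = -0.790 → ψ = 0.662
  ψ = 0.662: g = 0.0018, g' = -0.792 → ψ = 0.664
Converged at ψ = 0.664.
Then V = ψ·F = 0.6644·454.2 = 301.8 mol/h and L = F − V = 152.4 mol/h.

L = 152.4 mol/h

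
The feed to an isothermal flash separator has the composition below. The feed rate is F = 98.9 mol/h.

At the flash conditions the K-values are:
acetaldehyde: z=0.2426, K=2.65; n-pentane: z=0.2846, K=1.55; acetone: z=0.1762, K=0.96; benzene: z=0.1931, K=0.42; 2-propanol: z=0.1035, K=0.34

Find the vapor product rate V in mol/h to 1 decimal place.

Rachford–Rice: g(V/F) = Σ zᵢ(Kᵢ−1)/(1+V/F(Kᵢ−1)) = 0.
Feasibility: ΣzᵢKᵢ = 1.3695, Σzᵢ/Kᵢ = 1.2229 — both > 1, two phases present.
Iterate (Newton) starting at V/F = 0.5:
  V/F = 0.5000: g = 0.07521, g' = -0.4809 → V/F = 0.6564
  V/F = 0.6564: g = -0.00145, g' = -0.5087 → V/F = 0.6536
Converged at V/F = 0.6536.
Then V = V/F·F = 0.6536·98.9 = 64.6 mol/h and L = F − V = 34.3 mol/h.

V = 64.6 mol/h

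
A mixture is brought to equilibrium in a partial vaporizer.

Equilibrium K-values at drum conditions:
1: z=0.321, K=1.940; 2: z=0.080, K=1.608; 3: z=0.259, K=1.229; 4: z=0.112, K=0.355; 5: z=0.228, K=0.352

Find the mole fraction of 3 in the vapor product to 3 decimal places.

y_3 = 0.289

Material balance + equilibrium reduce to Σ zᵢ(Kᵢ−1)/(1+V/F(Kᵢ−1)) = 0.
g(0) = ΣzᵢKᵢ − 1 = 0.190 and g(1) = 1 − Σzᵢ/Kᵢ = -0.389, so a root lies in (0, 1).
Newton–Raphson from V/F = 0.5:
  V/F = 0.500: g = -0.0294, g' = -0.471 → V/F = 0.438
  V/F = 0.438: g = -0.0007, g' = -0.449 → V/F = 0.436
Converged at V/F = 0.436.
Compositions from xᵢ = zᵢ/(1+V/F(Kᵢ−1)), yᵢ = Kᵢxᵢ:
  1: x = 0.228, y = 0.442
  2: x = 0.063, y = 0.102
  3: x = 0.235, y = 0.289
  4: x = 0.156, y = 0.055
  5: x = 0.318, y = 0.112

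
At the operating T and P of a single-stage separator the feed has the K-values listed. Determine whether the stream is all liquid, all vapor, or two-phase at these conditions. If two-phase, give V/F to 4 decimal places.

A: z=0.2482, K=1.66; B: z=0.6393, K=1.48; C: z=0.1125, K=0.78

all vapor

ΣzᵢKᵢ = 1.4459; Σzᵢ/Kᵢ = 0.7257.
Since Σzᵢ/Kᵢ < 1 the mixture is above its dew point — single vapor phase.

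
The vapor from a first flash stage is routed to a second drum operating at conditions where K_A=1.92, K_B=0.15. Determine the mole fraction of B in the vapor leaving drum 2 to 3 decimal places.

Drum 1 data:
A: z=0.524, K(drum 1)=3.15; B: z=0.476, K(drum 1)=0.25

y_B (drum 2) = 0.078

Drum 1:
Let ψ₁ = V/F and solve Σ zᵢ(Kᵢ−1)/(1+ψ₁(Kᵢ−1)) = 0.
Feasibility: ΣzᵢKᵢ = 1.770, Σzᵢ/Kᵢ = 2.070 — both > 1, two phases present.
Binary case is linear: z₁(K₁−1)(1+ψ₁(K₂−1)) + z₂(K₂−1)(1+ψ₁(K₁−1)) = 0
⇒ ψ₁ = [z₁(K₁−1)+z₂(K₂−1)] / [−(K₁−1)(K₂−1)] = 0.7696/1.6125 = 0.477
Drum-1 compositions:
  A: x = 0.259, y = 0.815
  B: x = 0.741, y = 0.185
Drum-2 feed = drum-1 vapor: z₂ = (0.8147, 0.1853).
Drum 2:
Material balance + equilibrium reduce to Σ zᵢ(Kᵢ−1)/(1+ψ₂(Kᵢ−1)) = 0.
g(0) = ΣzᵢKᵢ − 1 = 0.592 and g(1) = 1 − Σzᵢ/Kᵢ = -0.660, so a root lies in (0, 1).
Binary case is linear: z₁(K₁−1)(1+ψ₂(K₂−1)) + z₂(K₂−1)(1+ψ₂(K₁−1)) = 0
⇒ ψ₂ = [z₁(K₁−1)+z₂(K₂−1)] / [−(K₁−1)(K₂−1)] = 0.5919/0.7820 = 0.757
  A: x = 0.480, y = 0.922
  B: x = 0.520, y = 0.078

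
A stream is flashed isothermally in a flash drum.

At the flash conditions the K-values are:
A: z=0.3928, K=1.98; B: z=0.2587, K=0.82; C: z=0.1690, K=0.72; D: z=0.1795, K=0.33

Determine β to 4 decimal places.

Material balance + equilibrium reduce to Σ zᵢ(Kᵢ−1)/(1+β(Kᵢ−1)) = 0.
Feasibility: ΣzᵢKᵢ = 1.1708, Σzᵢ/Kᵢ = 1.2925 — both > 1, two phases present.
Iterate (Newton) starting at β = 0.5:
  β = 0.5000: g = -0.02869, g' = -0.3802 → β = 0.4245
  β = 0.4245: g = -0.00035, g' = -0.3724 → β = 0.4236
Converged at β = 0.4236.

β = 0.4236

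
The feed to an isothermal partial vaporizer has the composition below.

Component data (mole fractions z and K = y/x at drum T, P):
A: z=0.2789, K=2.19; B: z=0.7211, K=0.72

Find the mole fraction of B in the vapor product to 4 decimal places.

y_B = 0.5829

Rachford–Rice: g(ψ) = Σ zᵢ(Kᵢ−1)/(1+ψ(Kᵢ−1)) = 0.
g(0) = ΣzᵢKᵢ − 1 = 0.1300 and g(1) = 1 − Σzᵢ/Kᵢ = -0.1289, so a root lies in (0, 1).
Binary case is linear: z₁(K₁−1)(1+ψ(K₂−1)) + z₂(K₂−1)(1+ψ(K₁−1)) = 0
⇒ ψ = [z₁(K₁−1)+z₂(K₂−1)] / [−(K₁−1)(K₂−1)] = 0.12998/0.33320 = 0.3901
Compositions from xᵢ = zᵢ/(1+ψ(Kᵢ−1)), yᵢ = Kᵢxᵢ:
  A: x = 0.1905, y = 0.4171
  B: x = 0.8095, y = 0.5829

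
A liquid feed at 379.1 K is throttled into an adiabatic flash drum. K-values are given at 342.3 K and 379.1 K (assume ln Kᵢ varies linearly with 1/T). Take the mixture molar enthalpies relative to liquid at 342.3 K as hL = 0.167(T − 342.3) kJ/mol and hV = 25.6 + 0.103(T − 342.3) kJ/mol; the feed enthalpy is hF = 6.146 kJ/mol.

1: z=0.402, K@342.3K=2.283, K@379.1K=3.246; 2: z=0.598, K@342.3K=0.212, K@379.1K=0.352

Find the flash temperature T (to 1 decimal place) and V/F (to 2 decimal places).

Adiabatic flash: solve Rachford–Rice at each trial T, then check hF = ψ·hV(T) + (1−ψ)·hL(T).
  T = 342.3 K: K = (2.283, 0.212), RR gives ψ = 0.044, H_out = 1.128 kJ/mol
  T = 379.1 K: K = (3.246, 0.352), RR gives ψ = 0.354, H_out = 14.377 kJ/mol
  T = 360.7 K: K = (2.747, 0.277), RR gives ψ = 0.213, H_out = 8.286 kJ/mol
  T = 351.5 K: K = (2.510, 0.243), RR gives ψ = 0.135, H_out = 4.916 kJ/mol
  T = 356.1 K: K = (2.627, 0.260), RR gives ψ = 0.175, H_out = 6.642 kJ/mol
  T = 353.8 K: K = (2.569, 0.251), RR gives ψ = 0.156, H_out = 5.790 kJ/mol
Linear interpolation between T = 353.8 (H_out = 5.790) and T = 356.1 (H_out = 6.642) on hF = 6.146 gives T ≈ 354.8 K, at which ψ = 0.16.

T = 354.8 K, V/F = 0.16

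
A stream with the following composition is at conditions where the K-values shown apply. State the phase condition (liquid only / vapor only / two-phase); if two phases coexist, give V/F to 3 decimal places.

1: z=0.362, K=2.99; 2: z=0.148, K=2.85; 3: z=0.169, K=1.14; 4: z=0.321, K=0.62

ΣzᵢKᵢ = 1.896; Σzᵢ/Kᵢ = 0.839.
Since Σzᵢ/Kᵢ < 1 the mixture is above its dew point — single vapor phase.

vapor only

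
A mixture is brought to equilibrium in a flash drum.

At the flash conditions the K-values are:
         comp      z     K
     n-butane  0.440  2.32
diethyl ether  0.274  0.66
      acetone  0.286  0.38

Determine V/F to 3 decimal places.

V/F = 0.465

Newton iteration, V/F⁰ = 0.55:
  V/F = 0.550: g = -0.0472, g' = -0.558 → V/F = 0.466
  V/F = 0.466: g = -0.0002, g' = -0.556 → V/F = 0.465
Converged at V/F = 0.465.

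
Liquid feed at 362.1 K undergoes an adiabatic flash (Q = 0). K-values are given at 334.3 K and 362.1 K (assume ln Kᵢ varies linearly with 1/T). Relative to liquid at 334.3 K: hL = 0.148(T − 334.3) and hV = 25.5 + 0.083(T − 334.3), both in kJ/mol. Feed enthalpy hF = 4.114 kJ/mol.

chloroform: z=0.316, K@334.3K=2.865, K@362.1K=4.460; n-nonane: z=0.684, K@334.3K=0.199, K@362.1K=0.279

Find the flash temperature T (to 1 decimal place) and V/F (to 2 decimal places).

Adiabatic flash: solve Rachford–Rice at each trial T, then check hF = ψ·hV(T) + (1−ψ)·hL(T).
  T = 334.3 K: K = (2.865, 0.199), RR gives ψ = 0.028, H_out = 0.708 kJ/mol
  T = 362.1 K: K = (4.460, 0.279), RR gives ψ = 0.241, H_out = 9.815 kJ/mol
  T = 348.2 K: K = (3.606, 0.237), RR gives ψ = 0.152, H_out = 5.792 kJ/mol
  T = 341.2 K: K = (3.219, 0.218), RR gives ψ = 0.096, H_out = 3.417 kJ/mol
  T = 344.7 K: K = (3.409, 0.227), RR gives ψ = 0.125, H_out = 4.643 kJ/mol
  T = 342.9 K: K = (3.311, 0.222), RR gives ψ = 0.110, H_out = 4.023 kJ/mol
Linear interpolation between T = 342.9 (H_out = 4.023) and T = 344.7 (H_out = 4.643) on hF = 4.114 gives T ≈ 343.2 K, at which ψ = 0.11.

T = 343.2 K, V/F = 0.11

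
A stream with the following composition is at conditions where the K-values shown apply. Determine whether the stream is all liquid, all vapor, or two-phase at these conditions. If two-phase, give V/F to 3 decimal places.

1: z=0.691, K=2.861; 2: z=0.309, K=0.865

all vapor

ΣzᵢKᵢ = 2.244; Σzᵢ/Kᵢ = 0.599.
Since Σzᵢ/Kᵢ < 1 the mixture is above its dew point — single vapor phase.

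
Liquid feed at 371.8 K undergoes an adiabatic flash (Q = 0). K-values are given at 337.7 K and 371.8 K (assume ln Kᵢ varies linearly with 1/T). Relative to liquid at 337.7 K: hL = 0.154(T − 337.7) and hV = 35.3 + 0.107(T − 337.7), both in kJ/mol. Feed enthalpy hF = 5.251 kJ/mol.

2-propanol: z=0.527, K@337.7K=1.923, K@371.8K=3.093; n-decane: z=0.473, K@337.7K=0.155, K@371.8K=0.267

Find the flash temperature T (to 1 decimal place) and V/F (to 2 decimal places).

Adiabatic flash: solve Rachford–Rice at each trial T, then check hF = ψ·hV(T) + (1−ψ)·hL(T).
  T = 337.7 K: K = (1.923, 0.155), RR gives ψ = 0.111, H_out = 3.926 kJ/mol
  T = 371.8 K: K = (3.093, 0.267), RR gives ψ = 0.493, H_out = 21.863 kJ/mol
  T = 354.8 K: K = (2.469, 0.206), RR gives ψ = 0.342, H_out = 14.427 kJ/mol
  T = 346.2 K: K = (2.184, 0.179), RR gives ψ = 0.243, H_out = 9.776 kJ/mol
  T = 341.9 K: K = (2.049, 0.167), RR gives ψ = 0.182, H_out = 7.025 kJ/mol
  T = 339.8 K: K = (1.986, 0.161), RR gives ψ = 0.148, H_out = 5.535 kJ/mol
Linear interpolation between T = 337.7 (H_out = 3.926) and T = 339.8 (H_out = 5.535) on hF = 5.251 gives T ≈ 339.4 K, at which ψ = 0.14.

T = 339.4 K, V/F = 0.14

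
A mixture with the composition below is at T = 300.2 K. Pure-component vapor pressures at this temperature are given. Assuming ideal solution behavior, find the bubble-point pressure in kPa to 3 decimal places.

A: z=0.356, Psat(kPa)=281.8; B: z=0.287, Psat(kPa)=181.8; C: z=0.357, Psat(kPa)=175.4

Pbub = 215.115 kPa

At the bubble point ψ → 0, so ΣzᵢKᵢ = 1 with Kᵢ = Pᵢˢᵃᵗ/P ⇒ P = ΣzᵢPᵢˢᵃᵗ.
P = 0.356·281.8 + 0.287·181.8 + 0.357·175.4 = 215.115 kPa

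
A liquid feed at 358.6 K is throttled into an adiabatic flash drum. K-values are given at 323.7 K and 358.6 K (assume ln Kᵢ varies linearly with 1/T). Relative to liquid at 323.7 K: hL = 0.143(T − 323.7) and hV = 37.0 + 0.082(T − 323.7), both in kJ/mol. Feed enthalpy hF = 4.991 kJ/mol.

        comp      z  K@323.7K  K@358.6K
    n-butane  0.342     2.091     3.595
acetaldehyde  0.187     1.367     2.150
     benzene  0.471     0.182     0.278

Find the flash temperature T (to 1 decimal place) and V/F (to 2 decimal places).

T = 326.2 K, V/F = 0.13

Adiabatic flash: solve Rachford–Rice at each trial T, then check hF = ψ·hV(T) + (1−ψ)·hL(T).
  T = 323.7 K: K = (2.091, 1.367, 0.182), RR gives ψ = 0.077, H_out = 2.837 kJ/mol
  T = 358.6 K: K = (3.595, 2.150, 0.278), RR gives ψ = 0.492, H_out = 22.139 kJ/mol
  T = 341.1 K: K = (2.778, 1.733, 0.227), RR gives ψ = 0.335, H_out = 14.529 kJ/mol
  T = 332.4 K: K = (2.419, 1.544, 0.204), RR gives ψ = 0.227, H_out = 9.523 kJ/mol
  T = 328.0 K: K = (2.249, 1.453, 0.193), RR gives ψ = 0.158, H_out = 6.422 kJ/mol
  T = 325.9 K: K = (2.171, 1.411, 0.187), RR gives ψ = 0.120, H_out = 4.751 kJ/mol
Linear interpolation between T = 325.9 (H_out = 4.751) and T = 328.0 (H_out = 6.422) on hF = 4.991 gives T ≈ 326.2 K, at which ψ = 0.13.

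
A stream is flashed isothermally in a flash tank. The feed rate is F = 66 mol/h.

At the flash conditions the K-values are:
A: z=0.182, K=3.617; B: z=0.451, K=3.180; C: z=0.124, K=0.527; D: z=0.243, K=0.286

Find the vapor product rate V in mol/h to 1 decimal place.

V = 53.5 mol/h

Rachford–Rice: g(V/F) = Σ zᵢ(Kᵢ−1)/(1+V/F(Kᵢ−1)) = 0.
Check two-phase: ΣzᵢKᵢ = 2.227 > 1 and Σzᵢ/Kᵢ = 1.277 > 1, so g(0) = 1.227 > 0 and g(1) = -0.277 < 0.
Newton–Raphson from V/F = 0.5:
  V/F = 0.500: g = 0.3301, g' = -1.072 → V/F = 0.808
  V/F = 0.808: g = 0.0040, g' = -1.174 → V/F = 0.811
Converged at V/F = 0.811.
Then V = V/F·F = 0.8114·66 = 53.5 mol/h and L = F − V = 12.5 mol/h.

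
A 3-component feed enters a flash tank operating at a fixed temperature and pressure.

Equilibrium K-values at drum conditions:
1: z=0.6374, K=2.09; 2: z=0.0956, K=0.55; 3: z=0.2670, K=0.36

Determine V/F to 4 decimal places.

V/F = 0.7332

Rachford–Rice: g(V/F) = Σ zᵢ(Kᵢ−1)/(1+V/F(Kᵢ−1)) = 0.
Feasibility: ΣzᵢKᵢ = 1.4809, Σzᵢ/Kᵢ = 1.2205 — both > 1, two phases present.
Iterate (Newton) starting at V/F = 0.5:
  V/F = 0.5000: g = 0.14288, g' = -0.5860 → V/F = 0.7438
  V/F = 0.7438: g = -0.00712, g' = -0.6731 → V/F = 0.7333
  V/F = 0.7333: g = -0.00004, g' = -0.6653 → V/F = 0.7332
Converged at V/F = 0.7332.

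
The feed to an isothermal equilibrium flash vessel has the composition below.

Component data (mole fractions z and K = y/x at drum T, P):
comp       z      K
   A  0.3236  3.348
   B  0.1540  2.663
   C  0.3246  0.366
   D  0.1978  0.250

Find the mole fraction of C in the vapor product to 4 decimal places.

Material balance + equilibrium reduce to Σ zᵢ(Kᵢ−1)/(1+V/F(Kᵢ−1)) = 0.
Feasibility: ΣzᵢKᵢ = 1.6618, Σzᵢ/Kᵢ = 1.8326 — both > 1, two phases present.
Newton–Raphson from V/F = 0.54:
  V/F = 0.5400: g = -0.09230, g' = -1.0810 → V/F = 0.4546
  V/F = 0.4546: g = -0.00088, g' = -1.0692 → V/F = 0.4538
Converged at V/F = 0.4538.
Compositions from xᵢ = zᵢ/(1+V/F(Kᵢ−1)), yᵢ = Kᵢxᵢ:
  A: x = 0.1567, y = 0.5245
  B: x = 0.0878, y = 0.2337
  C: x = 0.4557, y = 0.1668
  D: x = 0.2999, y = 0.0750

y_C = 0.1668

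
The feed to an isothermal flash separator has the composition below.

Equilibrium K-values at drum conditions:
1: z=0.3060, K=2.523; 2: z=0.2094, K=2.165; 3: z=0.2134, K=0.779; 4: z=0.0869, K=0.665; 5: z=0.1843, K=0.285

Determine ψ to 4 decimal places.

Material balance + equilibrium reduce to Σ zᵢ(Kᵢ−1)/(1+ψ(Kᵢ−1)) = 0.
Check two-phase: ΣzᵢKᵢ = 1.5019 > 1 and Σzᵢ/Kᵢ = 1.2693 > 1, so g(0) = 0.5019 > 0 and g(1) = -0.2693 < 0.
Newton iteration, ψ⁰ = 0.35:
  ψ = 0.3500: g = 0.21743, g' = -0.6378 → ψ = 0.6909
  ψ = 0.6909: g = 0.00827, g' = -0.6548 → ψ = 0.7036
  ψ = 0.7036: g = -0.00006, g' = -0.6641 → ψ = 0.7035
Converged at ψ = 0.7035.

ψ = 0.7035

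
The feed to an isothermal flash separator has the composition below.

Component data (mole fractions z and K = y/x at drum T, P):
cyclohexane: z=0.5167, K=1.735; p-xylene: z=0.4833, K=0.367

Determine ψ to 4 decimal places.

Rachford–Rice: g(ψ) = Σ zᵢ(Kᵢ−1)/(1+ψ(Kᵢ−1)) = 0.
Check two-phase: ΣzᵢKᵢ = 1.0738 > 1 and Σzᵢ/Kᵢ = 1.6147 > 1, so g(0) = 0.0738 > 0 and g(1) = -0.6147 < 0.
Binary case is linear: z₁(K₁−1)(1+ψ(K₂−1)) + z₂(K₂−1)(1+ψ(K₁−1)) = 0
⇒ ψ = [z₁(K₁−1)+z₂(K₂−1)] / [−(K₁−1)(K₂−1)] = 0.07385/0.46526 = 0.1587

ψ = 0.1587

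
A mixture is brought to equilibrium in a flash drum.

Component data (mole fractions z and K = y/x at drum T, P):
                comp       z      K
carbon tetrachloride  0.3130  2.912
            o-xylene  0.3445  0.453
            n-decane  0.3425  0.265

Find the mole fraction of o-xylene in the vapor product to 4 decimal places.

Let β = V/F and solve Σ zᵢ(Kᵢ−1)/(1+β(Kᵢ−1)) = 0.
Feasibility: ΣzᵢKᵢ = 1.1583, Σzᵢ/Kᵢ = 2.1604 — both > 1, two phases present.
Newton iteration, β⁰ = 0.5:
  β = 0.5000: g = -0.35143, g' = -0.9569 → β = 0.1327
  β = 0.1327: g = -0.00483, g' = -1.0749 → β = 0.1282
  β = 0.1282: g = 0.00002, g' = -1.0827 → β = 0.1283
Converged at β = 0.1283.
Compositions from xᵢ = zᵢ/(1+β(Kᵢ−1)), yᵢ = Kᵢxᵢ:
  carbon tetrachloride: x = 0.2514, y = 0.7320
  o-xylene: x = 0.3705, y = 0.1678
  n-decane: x = 0.3781, y = 0.1002

y_o-xylene = 0.1678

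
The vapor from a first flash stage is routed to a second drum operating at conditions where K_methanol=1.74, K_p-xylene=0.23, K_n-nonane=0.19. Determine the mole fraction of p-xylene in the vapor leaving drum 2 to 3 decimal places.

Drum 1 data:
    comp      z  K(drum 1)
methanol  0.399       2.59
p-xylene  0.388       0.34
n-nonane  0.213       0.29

Drum 1:
Let ψ₁ = V/F and solve Σ zᵢ(Kᵢ−1)/(1+ψ₁(Kᵢ−1)) = 0.
Check two-phase: ΣzᵢKᵢ = 1.227 > 1 and Σzᵢ/Kᵢ = 2.030 > 1, so g(0) = 0.227 > 0 and g(1) = -1.030 < 0.
Iterate (Newton) starting at ψ₁ = 0.46:
  ψ₁ = 0.460: g = -0.2259, g' = -0.922 → ψ₁ = 0.215
  ψ₁ = 0.215: g = -0.0041, g' = -0.939 → ψ₁ = 0.211
Converged at ψ₁ = 0.211.
Drum-1 compositions:
  methanol: x = 0.299, y = 0.774
  p-xylene: x = 0.451, y = 0.153
  n-nonane: x = 0.250, y = 0.073
Drum-2 feed = drum-1 vapor: z₂ = (0.7741, 0.1532, 0.0726).
Drum 2:
Rachford–Rice: g(ψ₂) = Σ zᵢ(Kᵢ−1)/(1+ψ₂(Kᵢ−1)) = 0.
Check two-phase: ΣzᵢKᵢ = 1.396 > 1 and Σzᵢ/Kᵢ = 1.493 > 1, so g(0) = 0.396 > 0 and g(1) = -0.493 < 0.
Newton iteration, ψ₂⁰ = 0.61:
  ψ₂ = 0.610: g = 0.0559, g' = -0.710 → ψ₂ = 0.689
  ψ₂ = 0.689: g = -0.0048, g' = -0.842 → ψ₂ = 0.683
Converged at ψ₂ = 0.683.
  methanol: x = 0.514, y = 0.895
  p-xylene: x = 0.323, y = 0.074
  n-nonane: x = 0.163, y = 0.031

y_p-xylene (drum 2) = 0.074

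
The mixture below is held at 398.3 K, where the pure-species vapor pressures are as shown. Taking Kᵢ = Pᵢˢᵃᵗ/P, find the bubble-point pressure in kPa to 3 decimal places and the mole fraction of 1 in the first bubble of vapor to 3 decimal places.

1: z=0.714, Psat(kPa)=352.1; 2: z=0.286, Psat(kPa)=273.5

At the bubble point ψ → 0, so ΣzᵢKᵢ = 1 with Kᵢ = Pᵢˢᵃᵗ/P ⇒ P = ΣzᵢPᵢˢᵃᵗ.
P = 0.714·352.1 + 0.286·273.5 = 329.620 kPa
yᵢ = zᵢPᵢˢᵃᵗ/P ⇒ y_1 = 0.714·352.1/329.620 = 0.763

Pbub = 329.620 kPa, y_1 = 0.763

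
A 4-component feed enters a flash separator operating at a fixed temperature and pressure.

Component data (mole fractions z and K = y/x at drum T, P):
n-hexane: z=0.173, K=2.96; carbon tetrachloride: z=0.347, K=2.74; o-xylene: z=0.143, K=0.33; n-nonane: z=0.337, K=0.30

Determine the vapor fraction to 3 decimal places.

ψ = 0.487

Newton iteration, ψ⁰ = 0.5:
  ψ = 0.500: g = -0.0129, g' = -1.006 → ψ = 0.487
Converged at ψ = 0.487.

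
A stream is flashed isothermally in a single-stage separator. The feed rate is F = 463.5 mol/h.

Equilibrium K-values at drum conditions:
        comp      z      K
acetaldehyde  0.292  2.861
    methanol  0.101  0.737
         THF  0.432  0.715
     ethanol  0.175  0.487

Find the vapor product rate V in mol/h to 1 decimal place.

Material balance + equilibrium reduce to Σ zᵢ(Kᵢ−1)/(1+ψ(Kᵢ−1)) = 0.
g(0) = ΣzᵢKᵢ − 1 = 0.304 and g(1) = 1 − Σzᵢ/Kᵢ = -0.203, so a root lies in (0, 1).
Newton iteration, ψ⁰ = 0.57:
  ψ = 0.570: g = -0.0414, g' = -0.390 → ψ = 0.464
  ψ = 0.464: g = 0.0018, g' = -0.426 → ψ = 0.468
Converged at ψ = 0.468.
Then V = ψ·F = 0.4679·463.5 = 216.9 mol/h and L = F − V = 246.6 mol/h.

V = 216.9 mol/h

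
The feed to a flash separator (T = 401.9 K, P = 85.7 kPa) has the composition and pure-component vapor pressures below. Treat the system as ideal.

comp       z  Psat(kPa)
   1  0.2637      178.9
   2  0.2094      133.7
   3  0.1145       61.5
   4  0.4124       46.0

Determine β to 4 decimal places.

β = 0.4734

Raoult's law: Kᵢ = Pᵢˢᵃᵗ/P = Pᵢˢᵃᵗ/85.7.
  K_1 = 178.9/85.7 = 2.087515, K_2 = 133.7/85.7 = 1.560093, K_3 = 61.5/85.7 = 0.717620, K_4 = 46.0/85.7 = 0.536756
Let β = V/F and solve Σ zᵢ(Kᵢ−1)/(1+β(Kᵢ−1)) = 0.
Feasibility: ΣzᵢKᵢ = 1.1807, Σzᵢ/Kᵢ = 1.1884 — both > 1, two phases present.
Newton iteration, β⁰ = 0.63:
  β = 0.6300: g = -0.05223, g' = -0.3357 → β = 0.4744
  β = 0.4744: g = -0.00035, g' = -0.3343 → β = 0.4734
Converged at β = 0.4734.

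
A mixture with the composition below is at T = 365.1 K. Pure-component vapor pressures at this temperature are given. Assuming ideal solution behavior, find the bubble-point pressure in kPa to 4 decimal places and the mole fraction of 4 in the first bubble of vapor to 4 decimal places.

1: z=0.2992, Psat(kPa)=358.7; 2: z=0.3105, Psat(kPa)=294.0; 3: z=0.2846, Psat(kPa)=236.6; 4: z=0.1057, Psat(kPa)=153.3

Pbub = 282.1502 kPa, y_4 = 0.0574

At the bubble point ψ → 0, so ΣzᵢKᵢ = 1 with Kᵢ = Pᵢˢᵃᵗ/P ⇒ P = ΣzᵢPᵢˢᵃᵗ.
P = 0.2992·358.7 + 0.3105·294.0 + 0.2846·236.6 + 0.1057·153.3 = 282.1502 kPa
yᵢ = zᵢPᵢˢᵃᵗ/P ⇒ y_4 = 0.1057·153.3/282.1502 = 0.0574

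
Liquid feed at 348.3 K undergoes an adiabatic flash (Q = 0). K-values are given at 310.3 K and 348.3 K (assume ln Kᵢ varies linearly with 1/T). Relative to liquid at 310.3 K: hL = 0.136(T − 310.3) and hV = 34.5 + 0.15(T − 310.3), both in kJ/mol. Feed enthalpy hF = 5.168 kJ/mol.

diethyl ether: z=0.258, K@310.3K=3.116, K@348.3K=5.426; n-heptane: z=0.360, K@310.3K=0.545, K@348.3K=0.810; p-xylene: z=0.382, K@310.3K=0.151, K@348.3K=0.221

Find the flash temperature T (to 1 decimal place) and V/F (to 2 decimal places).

Adiabatic flash: solve Rachford–Rice at each trial T, then check hF = ψ·hV(T) + (1−ψ)·hL(T).
  T = 310.3 K: K = (3.116, 0.545, 0.151), RR gives ψ = 0.041, H_out = 1.400 kJ/mol
  T = 348.3 K: K = (5.426, 0.810, 0.221), RR gives ψ = 0.323, H_out = 16.470 kJ/mol
  T = 329.3 K: K = (4.178, 0.672, 0.185), RR gives ψ = 0.202, H_out = 9.609 kJ/mol
  T = 319.8 K: K = (3.624, 0.607, 0.168), RR gives ψ = 0.129, H_out = 5.772 kJ/mol
  T = 315.1 K: K = (3.367, 0.576, 0.159), RR gives ψ = 0.088, H_out = 3.695 kJ/mol
  T = 317.5 K: K = (3.497, 0.592, 0.163), RR gives ψ = 0.110, H_out = 4.774 kJ/mol
Linear interpolation between T = 317.5 (H_out = 4.774) and T = 319.8 (H_out = 5.772) on hF = 5.168 gives T ≈ 318.4 K, at which ψ = 0.12.

T = 318.4 K, V/F = 0.12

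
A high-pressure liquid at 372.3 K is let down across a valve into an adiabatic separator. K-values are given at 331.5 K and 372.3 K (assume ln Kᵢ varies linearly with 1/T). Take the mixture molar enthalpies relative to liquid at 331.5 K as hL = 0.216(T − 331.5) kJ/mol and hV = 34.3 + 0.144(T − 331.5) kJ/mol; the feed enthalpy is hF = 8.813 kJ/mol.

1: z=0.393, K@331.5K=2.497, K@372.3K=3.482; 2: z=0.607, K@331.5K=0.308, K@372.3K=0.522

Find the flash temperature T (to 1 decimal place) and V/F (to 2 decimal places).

T = 337.6 K, V/F = 0.22

Adiabatic flash: solve Rachford–Rice at each trial T, then check hF = ψ·hV(T) + (1−ψ)·hL(T).
  T = 331.5 K: K = (2.497, 0.308), RR gives ψ = 0.162, H_out = 5.572 kJ/mol
  T = 372.3 K: K = (3.482, 0.522), RR gives ψ = 0.578, H_out = 26.928 kJ/mol
  T = 351.9 K: K = (2.977, 0.407), RR gives ψ = 0.356, H_out = 16.091 kJ/mol
  T = 341.7 K: K = (2.734, 0.356), RR gives ψ = 0.260, H_out = 10.922 kJ/mol
  T = 336.6 K: K = (2.614, 0.331), RR gives ψ = 0.212, H_out = 8.286 kJ/mol
  T = 339.1 K: K = (2.673, 0.343), RR gives ψ = 0.235, H_out = 9.586 kJ/mol
  T = 337.9 K: K = (2.645, 0.337), RR gives ψ = 0.224, H_out = 8.964 kJ/mol
Linear interpolation between T = 336.6 (H_out = 8.286) and T = 337.9 (H_out = 8.964) on hF = 8.813 gives T ≈ 337.6 K, at which ψ = 0.22.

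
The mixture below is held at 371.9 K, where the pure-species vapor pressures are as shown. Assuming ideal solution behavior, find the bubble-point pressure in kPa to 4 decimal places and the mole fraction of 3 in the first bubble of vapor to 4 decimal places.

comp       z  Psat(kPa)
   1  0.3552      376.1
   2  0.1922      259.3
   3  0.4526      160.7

Pbub = 256.1610 kPa, y_3 = 0.2839

At the bubble point ψ → 0, so ΣzᵢKᵢ = 1 with Kᵢ = Pᵢˢᵃᵗ/P ⇒ P = ΣzᵢPᵢˢᵃᵗ.
P = 0.3552·376.1 + 0.1922·259.3 + 0.4526·160.7 = 256.1610 kPa
yᵢ = zᵢPᵢˢᵃᵗ/P ⇒ y_3 = 0.4526·160.7/256.1610 = 0.2839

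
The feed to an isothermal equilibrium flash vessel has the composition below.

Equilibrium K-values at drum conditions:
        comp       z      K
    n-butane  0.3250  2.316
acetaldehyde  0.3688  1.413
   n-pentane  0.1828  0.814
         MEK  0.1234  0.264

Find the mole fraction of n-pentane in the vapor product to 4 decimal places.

Rachford–Rice: g(ψ) = Σ zᵢ(Kᵢ−1)/(1+ψ(Kᵢ−1)) = 0.
Check two-phase: ΣzᵢKᵢ = 1.4552 > 1 and Σzᵢ/Kᵢ = 1.0933 > 1, so g(0) = 0.4552 > 0 and g(1) = -0.0933 < 0.
Iterate (Newton) starting at ψ = 0.5:
  ψ = 0.5000: g = 0.20301, g' = -0.4230 → ψ = 0.9799
  ψ = 0.9799: g = -0.07214, g' = -1.0088 → ψ = 0.9084
  ψ = 0.9084: g = -0.00940, g' = -0.7678 → ψ = 0.8962
  ψ = 0.8962: g = -0.00019, g' = -0.7380 → ψ = 0.8959
Converged at ψ = 0.8959.
Compositions from xᵢ = zᵢ/(1+ψ(Kᵢ−1)), yᵢ = Kᵢxᵢ:
  n-butane: x = 0.1491, y = 0.3454
  acetaldehyde: x = 0.2692, y = 0.3804
  n-pentane: x = 0.2194, y = 0.1786
  MEK: x = 0.3623, y = 0.0956

y_n-pentane = 0.1786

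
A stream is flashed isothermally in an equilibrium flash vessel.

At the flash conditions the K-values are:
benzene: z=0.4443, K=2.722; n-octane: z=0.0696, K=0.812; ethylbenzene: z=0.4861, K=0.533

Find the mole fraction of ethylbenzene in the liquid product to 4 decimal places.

Rachford–Rice: g(ψ) = Σ zᵢ(Kᵢ−1)/(1+ψ(Kᵢ−1)) = 0.
Check two-phase: ΣzᵢKᵢ = 1.5250 > 1 and Σzᵢ/Kᵢ = 1.1609 > 1, so g(0) = 0.5250 > 0 and g(1) = -0.1609 < 0.
Iterate (Newton) starting at ψ = 0.5:
  ψ = 0.5000: g = 0.10051, g' = -0.5638 → ψ = 0.6783
  ψ = 0.6783: g = 0.00566, g' = -0.5106 → ψ = 0.6893
  ψ = 0.6893: g = 0.00001, g' = -0.5093 → ψ = 0.6894
Converged at ψ = 0.6894.
Compositions from xᵢ = zᵢ/(1+ψ(Kᵢ−1)), yᵢ = Kᵢxᵢ:
  benzene: x = 0.2031, y = 0.5530
  n-octane: x = 0.0800, y = 0.0649
  ethylbenzene: x = 0.7169, y = 0.3821

x_ethylbenzene = 0.7169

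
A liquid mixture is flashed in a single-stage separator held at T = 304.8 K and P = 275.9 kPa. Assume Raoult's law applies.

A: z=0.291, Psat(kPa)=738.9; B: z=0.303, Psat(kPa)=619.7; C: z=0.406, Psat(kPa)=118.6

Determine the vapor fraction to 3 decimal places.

ψ = 0.760

Raoult's law: Kᵢ = Pᵢˢᵃᵗ/P = Pᵢˢᵃᵗ/275.9.
  K_A = 738.9/275.9 = 2.67814, K_B = 619.7/275.9 = 2.24610, K_C = 118.6/275.9 = 0.42987
Let ψ = V/F and solve Σ zᵢ(Kᵢ−1)/(1+ψ(Kᵢ−1)) = 0.
Feasibility: ΣzᵢKᵢ = 1.634, Σzᵢ/Kᵢ = 1.188 — both > 1, two phases present.
Newton–Raphson from ψ = 0.5:
  ψ = 0.500: g = 0.1744, g' = -0.679 → ψ = 0.757
  ψ = 0.757: g = 0.0023, g' = -0.692 → ψ = 0.760
Converged at ψ = 0.760.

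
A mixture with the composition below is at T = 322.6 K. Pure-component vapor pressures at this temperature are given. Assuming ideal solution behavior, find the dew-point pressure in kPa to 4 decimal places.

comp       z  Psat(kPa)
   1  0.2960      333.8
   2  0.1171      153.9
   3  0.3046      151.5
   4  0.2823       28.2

At the dew point ψ → 1, so Σzᵢ/Kᵢ = 1 with Kᵢ = Pᵢˢᵃᵗ/P ⇒ 1/P = Σzᵢ/Pᵢˢᵃᵗ.
1/P = 0.2960/333.8 + 0.1171/153.9 + 0.3046/151.5 + 0.2823/28.2 = 0.0136688 ⇒ P = 73.1591 kPa

Pdew = 73.1591 kPa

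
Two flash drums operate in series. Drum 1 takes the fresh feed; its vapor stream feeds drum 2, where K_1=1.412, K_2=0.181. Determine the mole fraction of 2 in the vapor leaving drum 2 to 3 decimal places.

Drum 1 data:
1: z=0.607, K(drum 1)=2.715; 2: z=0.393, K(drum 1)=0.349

Drum 1:
Material balance + equilibrium reduce to Σ zᵢ(Kᵢ−1)/(1+ψ₁(Kᵢ−1)) = 0.
Check two-phase: ΣzᵢKᵢ = 1.785 > 1 and Σzᵢ/Kᵢ = 1.350 > 1, so g(0) = 0.785 > 0 and g(1) = -0.350 < 0.
Binary case is linear: z₁(K₁−1)(1+ψ₁(K₂−1)) + z₂(K₂−1)(1+ψ₁(K₁−1)) = 0
⇒ ψ₁ = [z₁(K₁−1)+z₂(K₂−1)] / [−(K₁−1)(K₂−1)] = 0.7852/1.1165 = 0.703
Drum-1 compositions:
  1: x = 0.275, y = 0.747
  2: x = 0.725, y = 0.253
Drum-2 feed = drum-1 vapor: z₂ = (0.7470, 0.2530).
Drum 2:
Binary case is linear: z₁(K₁−1)(1+ψ₂(K₂−1)) + z₂(K₂−1)(1+ψ₂(K₁−1)) = 0
⇒ ψ₂ = [z₁(K₁−1)+z₂(K₂−1)] / [−(K₁−1)(K₂−1)] = 0.1006/0.3374 = 0.298
  1: x = 0.665, y = 0.939
  2: x = 0.335, y = 0.061

y_2 (drum 2) = 0.061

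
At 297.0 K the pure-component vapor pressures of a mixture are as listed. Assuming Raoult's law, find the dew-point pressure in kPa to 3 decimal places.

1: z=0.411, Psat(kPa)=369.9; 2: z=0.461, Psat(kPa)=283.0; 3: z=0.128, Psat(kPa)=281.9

Pdew = 313.073 kPa

At the dew point ψ → 1, so Σzᵢ/Kᵢ = 1 with Kᵢ = Pᵢˢᵃᵗ/P ⇒ 1/P = Σzᵢ/Pᵢˢᵃᵗ.
1/P = 0.411/369.9 + 0.461/283.0 + 0.128/281.9 = 0.003194 ⇒ P = 313.073 kPa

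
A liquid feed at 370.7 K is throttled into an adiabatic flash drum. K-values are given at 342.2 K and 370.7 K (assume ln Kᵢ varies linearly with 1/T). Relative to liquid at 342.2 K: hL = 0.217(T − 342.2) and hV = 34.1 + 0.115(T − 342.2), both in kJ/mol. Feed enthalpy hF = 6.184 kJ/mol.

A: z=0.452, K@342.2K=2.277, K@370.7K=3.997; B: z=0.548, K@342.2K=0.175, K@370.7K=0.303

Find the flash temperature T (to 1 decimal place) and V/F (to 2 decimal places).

Adiabatic flash: solve Rachford–Rice at each trial T, then check hF = ψ·hV(T) + (1−ψ)·hL(T).
  T = 342.2 K: K = (2.277, 0.175), RR gives ψ = 0.119, H_out = 4.049 kJ/mol
  T = 370.7 K: K = (3.997, 0.303), RR gives ψ = 0.466, H_out = 20.709 kJ/mol
  T = 356.4 K: K = (3.048, 0.233), RR gives ψ = 0.321, H_out = 13.576 kJ/mol
  T = 349.3 K: K = (2.642, 0.202), RR gives ψ = 0.233, H_out = 9.316 kJ/mol
  T = 345.8 K: K = (2.457, 0.189), RR gives ψ = 0.181, H_out = 6.885 kJ/mol
  T = 344.0 K: K = (2.366, 0.182), RR gives ψ = 0.151, H_out = 5.517 kJ/mol
Linear interpolation between T = 344.0 (H_out = 5.517) and T = 345.8 (H_out = 6.885) on hF = 6.184 gives T ≈ 344.9 K, at which ψ = 0.17.

T = 344.9 K, V/F = 0.17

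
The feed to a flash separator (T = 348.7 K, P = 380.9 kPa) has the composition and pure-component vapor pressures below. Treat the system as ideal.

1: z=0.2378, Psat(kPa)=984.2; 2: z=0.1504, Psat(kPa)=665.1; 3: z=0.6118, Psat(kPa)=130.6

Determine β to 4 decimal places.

Raoult's law: Kᵢ = Pᵢˢᵃᵗ/P = Pᵢˢᵃᵗ/380.9.
  K_1 = 984.2/380.9 = 2.583880, K_2 = 665.1/380.9 = 1.746128, K_3 = 130.6/380.9 = 0.342872
Iterate (Newton) starting at β = 0.59:
  β = 0.5900: g = -0.38398, g' = -0.9045 → β = 0.1655
  β = 0.1655: g = -0.05275, g' = -0.7734 → β = 0.0973
  β = 0.0973: g = 0.00152, g' = -0.8222 → β = 0.0991
Converged at β = 0.0991.

β = 0.0991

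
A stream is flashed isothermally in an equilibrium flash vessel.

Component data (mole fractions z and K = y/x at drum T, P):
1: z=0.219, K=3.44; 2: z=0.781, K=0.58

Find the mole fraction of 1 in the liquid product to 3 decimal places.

x_1 = 0.147

Material balance + equilibrium reduce to Σ zᵢ(Kᵢ−1)/(1+ψ(Kᵢ−1)) = 0.
Feasibility: ΣzᵢKᵢ = 1.206, Σzᵢ/Kᵢ = 1.410 — both > 1, two phases present.
Binary case is linear: z₁(K₁−1)(1+ψ(K₂−1)) + z₂(K₂−1)(1+ψ(K₁−1)) = 0
⇒ ψ = [z₁(K₁−1)+z₂(K₂−1)] / [−(K₁−1)(K₂−1)] = 0.2063/1.0248 = 0.201
Compositions from xᵢ = zᵢ/(1+ψ(Kᵢ−1)), yᵢ = Kᵢxᵢ:
  1: x = 0.147, y = 0.505
  2: x = 0.853, y = 0.495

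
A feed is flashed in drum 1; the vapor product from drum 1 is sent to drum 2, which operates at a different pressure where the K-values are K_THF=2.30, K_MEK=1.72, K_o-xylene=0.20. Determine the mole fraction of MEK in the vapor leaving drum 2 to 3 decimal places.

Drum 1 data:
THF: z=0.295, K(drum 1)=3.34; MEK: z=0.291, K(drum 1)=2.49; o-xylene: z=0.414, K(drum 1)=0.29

y_MEK (drum 2) = 0.421

Drum 1:
Newton–Raphson from ψ₁ = 0.5:
  ψ₁ = 0.500: g = 0.1109, g' = -1.057 → ψ₁ = 0.605
  ψ₁ = 0.605: g = -0.0014, g' = -1.097 → ψ₁ = 0.604
Converged at ψ₁ = 0.604.
Drum-1 compositions:
  THF: x = 0.122, y = 0.408
  MEK: x = 0.153, y = 0.381
  o-xylene: x = 0.725, y = 0.210
Drum-2 feed = drum-1 vapor: z₂ = (0.4084, 0.3815, 0.2101).
Drum 2:
Rachford–Rice: g(ψ₂) = Σ zᵢ(Kᵢ−1)/(1+ψ₂(Kᵢ−1)) = 0.
Feasibility: ΣzᵢKᵢ = 1.638, Σzᵢ/Kᵢ = 1.450 — both > 1, two phases present.
Newton–Raphson from ψ₂ = 0.5:
  ψ₂ = 0.500: g = 0.2436, g' = -0.734 → ψ₂ = 0.832
  ψ₂ = 0.832: g = -0.0757, g' = -1.439 → ψ₂ = 0.779
  ψ₂ = 0.779: g = -0.0067, g' = -1.200 → ψ₂ = 0.774
Converged at ψ₂ = 0.774.
  THF: x = 0.204, y = 0.468
  MEK: x = 0.245, y = 0.421
  o-xylene: x = 0.551, y = 0.110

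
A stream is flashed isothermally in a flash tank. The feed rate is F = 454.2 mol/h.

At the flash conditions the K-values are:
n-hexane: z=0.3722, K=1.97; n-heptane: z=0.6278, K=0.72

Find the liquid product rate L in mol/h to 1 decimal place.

L = 144.4 mol/h

Rachford–Rice: g(β) = Σ zᵢ(Kᵢ−1)/(1+β(Kᵢ−1)) = 0.
Feasibility: ΣzᵢKᵢ = 1.1852, Σzᵢ/Kᵢ = 1.0609 — both > 1, two phases present.
Newton–Raphson from β = 0.5:
  β = 0.5000: g = 0.03872, g' = -0.2254 → β = 0.6718
  β = 0.6718: g = 0.00208, g' = -0.2030 → β = 0.6820
  β = 0.6820: g = 0.00001, g' = -0.2020 → β = 0.6821
Converged at β = 0.6821.
Then V = β·F = 0.6821·454.2 = 309.8 mol/h and L = F − V = 144.4 mol/h.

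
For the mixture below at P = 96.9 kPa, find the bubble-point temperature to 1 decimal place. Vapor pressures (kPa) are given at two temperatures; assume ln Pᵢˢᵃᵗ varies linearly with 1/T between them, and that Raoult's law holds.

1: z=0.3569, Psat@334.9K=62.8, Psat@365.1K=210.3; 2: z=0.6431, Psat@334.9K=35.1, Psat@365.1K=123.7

Bubble-point temperature: ΣzᵢPᵢˢᵃᵗ(T) = P. Interpolate ln Pᵢˢᵃᵗ = aᵢ + bᵢ/T.
  T = 334.9 K: ΣzᵢPᵢˢᵃᵗ = 44.99 kPa
  T = 365.1 K: ΣzᵢPᵢˢᵃᵗ = 154.61 kPa
  T = 350.0 K: ΣzᵢPᵢˢᵃᵗ = 85.64 kPa
  T = 357.6 K: ΣzᵢPᵢˢᵃᵗ = 116.01 kPa
  T = 353.8 K: ΣzᵢPᵢˢᵃᵗ = 99.84 kPa
  T = 351.9 K: ΣzᵢPᵢˢᵃᵗ = 92.51 kPa
  T = 352.9 K: ΣzᵢPᵢˢᵃᵗ = 96.31 kPa
Interpolating between 352.9 K and 353.8 K gives T ≈ 353.1 K.

T = 353.1 K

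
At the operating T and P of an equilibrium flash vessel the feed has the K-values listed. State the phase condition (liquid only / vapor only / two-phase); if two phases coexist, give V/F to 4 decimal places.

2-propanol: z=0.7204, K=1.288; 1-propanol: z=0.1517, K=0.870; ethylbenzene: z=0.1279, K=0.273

two-phase, V/F = 0.5623

ΣzᵢKᵢ = 1.0948; Σzᵢ/Kᵢ = 1.2022.
Both exceed 1, so a two-phase solution exists.
Let ψ = V/F and solve Σ zᵢ(Kᵢ−1)/(1+ψ(Kᵢ−1)) = 0.
Iterate (Newton) starting at ψ = 0.55:
  ψ = 0.5500: g = 0.00293, g' = -0.2352 → ψ = 0.5625
  ψ = 0.5625: g = -0.00003, g' = -0.2407 → ψ = 0.5623
Converged at ψ = 0.5623.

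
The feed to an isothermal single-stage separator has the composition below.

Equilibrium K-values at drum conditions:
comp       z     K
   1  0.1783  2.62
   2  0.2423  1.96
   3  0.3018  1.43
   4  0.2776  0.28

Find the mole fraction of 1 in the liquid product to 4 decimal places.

Rachford–Rice: g(β) = Σ zᵢ(Kᵢ−1)/(1+β(Kᵢ−1)) = 0.
g(0) = ΣzᵢKᵢ − 1 = 0.4514 and g(1) = 1 − Σzᵢ/Kᵢ = -0.3942, so a root lies in (0, 1).
Newton–Raphson from β = 0.3:
  β = 0.3000: g = 0.23498, g' = -0.6244 → β = 0.6763
  β = 0.6763: g = -0.01017, g' = -0.7689 → β = 0.6631
  β = 0.6631: g = -0.00011, g' = -0.7529 → β = 0.6629
Converged at β = 0.6629.
Compositions from xᵢ = zᵢ/(1+β(Kᵢ−1)), yᵢ = Kᵢxᵢ:
  1: x = 0.0860, y = 0.2252
  2: x = 0.1481, y = 0.2902
  3: x = 0.2349, y = 0.3358
  4: x = 0.5311, y = 0.1487

x_1 = 0.0860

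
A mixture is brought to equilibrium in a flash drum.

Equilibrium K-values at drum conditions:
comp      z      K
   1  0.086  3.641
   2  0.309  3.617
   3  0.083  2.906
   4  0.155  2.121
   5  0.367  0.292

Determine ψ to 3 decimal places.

Let ψ = V/F and solve Σ zᵢ(Kᵢ−1)/(1+ψ(Kᵢ−1)) = 0.
g(0) = ΣzᵢKᵢ − 1 = 1.108 and g(1) = 1 − Σzᵢ/Kᵢ = -0.468, so a root lies in (0, 1).
Newton iteration, ψ⁰ = 0.5:
  ψ = 0.500: g = 0.2383, g' = -1.108 → ψ = 0.715
  ψ = 0.715: g = -0.0025, g' = -1.197 → ψ = 0.713
Converged at ψ = 0.713.

ψ = 0.713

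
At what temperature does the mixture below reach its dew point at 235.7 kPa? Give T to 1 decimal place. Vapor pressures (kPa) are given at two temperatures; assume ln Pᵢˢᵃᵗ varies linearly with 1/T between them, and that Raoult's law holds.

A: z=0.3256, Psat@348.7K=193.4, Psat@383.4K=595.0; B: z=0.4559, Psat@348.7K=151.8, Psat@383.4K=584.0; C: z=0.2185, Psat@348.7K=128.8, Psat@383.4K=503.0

Dew-point temperature: Σzᵢ·P/Pᵢˢᵃᵗ(T) = 1. Interpolate ln Pᵢˢᵃᵗ = aᵢ + bᵢ/T.
  T = 348.7 K: ΣzᵢP/Pᵢˢᵃᵗ = 1.5045
  T = 383.4 K: ΣzᵢP/Pᵢˢᵃᵗ = 0.4154
  T = 366.0 K: ΣzᵢP/Pᵢˢᵃᵗ = 0.7672
  T = 357.4 K: ΣzᵢP/Pᵢˢᵃᵗ = 1.0632
  T = 361.7 K: ΣzᵢP/Pᵢˢᵃᵗ = 0.9013
  T = 359.5 K: ΣzᵢP/Pᵢˢᵃᵗ = 0.9803
Interpolating between 357.4 K and 359.5 K gives T ≈ 359.0 K.

T = 359.0 K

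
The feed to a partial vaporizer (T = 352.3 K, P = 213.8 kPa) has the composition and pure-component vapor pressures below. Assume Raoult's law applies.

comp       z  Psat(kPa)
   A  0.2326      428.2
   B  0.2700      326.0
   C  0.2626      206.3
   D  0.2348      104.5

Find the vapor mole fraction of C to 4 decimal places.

Raoult's law: Kᵢ = Pᵢˢᵃᵗ/P = Pᵢˢᵃᵗ/213.8.
  K_A = 428.2/213.8 = 2.002806, K_B = 326.0/213.8 = 1.524790, K_C = 206.3/213.8 = 0.964920, K_D = 104.5/213.8 = 0.488775
Let ψ = V/F and solve Σ zᵢ(Kᵢ−1)/(1+ψ(Kᵢ−1)) = 0.
g(0) = ΣzᵢKᵢ − 1 = 0.2457 and g(1) = 1 − Σzᵢ/Kᵢ = -0.0457, so a root lies in (0, 1).
Iterate (Newton) starting at ψ = 0.44:
  ψ = 0.4400: g = 0.11273, g' = -0.2642 → ψ = 0.8667
  ψ = 0.8667: g = -0.00285, g' = -0.3003 → ψ = 0.8572
Converged at ψ = 0.8572.
Compositions from xᵢ = zᵢ/(1+ψ(Kᵢ−1)), yᵢ = Kᵢxᵢ:
  A: x = 0.1251, y = 0.2505
  B: x = 0.1862, y = 0.2840
  C: x = 0.2707, y = 0.2612
  D: x = 0.4179, y = 0.2043

y_C = 0.2612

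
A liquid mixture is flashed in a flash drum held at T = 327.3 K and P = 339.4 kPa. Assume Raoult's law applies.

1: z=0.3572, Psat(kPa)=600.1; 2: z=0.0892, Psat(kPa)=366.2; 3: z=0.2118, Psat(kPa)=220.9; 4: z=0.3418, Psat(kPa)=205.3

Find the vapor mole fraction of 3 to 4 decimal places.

y_3 = 0.1525

Raoult's law: Kᵢ = Pᵢˢᵃᵗ/P = Pᵢˢᵃᵗ/339.4.
  K_1 = 600.1/339.4 = 1.768120, K_2 = 366.2/339.4 = 1.078963, K_3 = 220.9/339.4 = 0.650854, K_4 = 205.3/339.4 = 0.604891
Rachford–Rice: g(ψ) = Σ zᵢ(Kᵢ−1)/(1+ψ(Kᵢ−1)) = 0.
g(0) = ΣzᵢKᵢ − 1 = 0.0724 and g(1) = 1 − Σzᵢ/Kᵢ = -0.1752, so a root lies in (0, 1).
Newton–Raphson from ψ = 0.5:
  ψ = 0.5000: g = -0.05287, g' = -0.2313 → ψ = 0.2714
  ψ = 0.2714: g = 0.00098, g' = -0.2433 → ψ = 0.2754
Converged at ψ = 0.2754.
Compositions from xᵢ = zᵢ/(1+ψ(Kᵢ−1)), yᵢ = Kᵢxᵢ:
  1: x = 0.2948, y = 0.5213
  2: x = 0.0873, y = 0.0942
  3: x = 0.2343, y = 0.1525
  4: x = 0.3835, y = 0.2320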